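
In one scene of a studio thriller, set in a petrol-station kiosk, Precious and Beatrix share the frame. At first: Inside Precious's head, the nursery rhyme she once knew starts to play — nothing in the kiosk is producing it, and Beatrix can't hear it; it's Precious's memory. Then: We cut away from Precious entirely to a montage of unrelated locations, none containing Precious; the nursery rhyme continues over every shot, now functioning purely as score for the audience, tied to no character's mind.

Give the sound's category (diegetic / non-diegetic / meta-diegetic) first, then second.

First: the music lives inside Precious's mind alone; Beatrix can't hear it → meta-diegetic.
Second: once it plays over shots Precious isn't in, detached from any character's subjectivity, it's conventional underscore → non-diegetic.

meta-diegetic, non-diegetic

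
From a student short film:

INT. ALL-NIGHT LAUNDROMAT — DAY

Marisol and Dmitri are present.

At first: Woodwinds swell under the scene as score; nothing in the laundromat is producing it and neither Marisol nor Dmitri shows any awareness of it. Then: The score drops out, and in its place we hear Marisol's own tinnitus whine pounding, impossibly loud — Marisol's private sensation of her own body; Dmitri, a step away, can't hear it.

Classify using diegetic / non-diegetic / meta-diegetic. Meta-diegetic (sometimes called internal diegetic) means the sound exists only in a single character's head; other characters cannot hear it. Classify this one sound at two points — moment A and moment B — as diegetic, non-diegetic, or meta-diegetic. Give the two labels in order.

non-diegetic, meta-diegetic

Moment A: underscore with no in-world source, inaudible to the characters → non-diegetic.
Moment B: the body sound is Marisol's subjective perception alone — Dmitri can't hear it → meta-diegetic.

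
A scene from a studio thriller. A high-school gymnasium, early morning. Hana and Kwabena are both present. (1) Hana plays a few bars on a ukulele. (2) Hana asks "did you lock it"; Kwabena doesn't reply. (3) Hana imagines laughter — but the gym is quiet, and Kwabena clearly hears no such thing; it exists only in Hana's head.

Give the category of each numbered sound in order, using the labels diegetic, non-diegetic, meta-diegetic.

diegetic, diegetic, meta-diegetic

(1) is diegetic: Hana is producing the music live, in the story world.
Sound (2): Hana is a character speaking aloud in the scene, so diegetic.
(3) is meta-diegetic: Hana alone 'hears' it — an imagined sound, not present in the space.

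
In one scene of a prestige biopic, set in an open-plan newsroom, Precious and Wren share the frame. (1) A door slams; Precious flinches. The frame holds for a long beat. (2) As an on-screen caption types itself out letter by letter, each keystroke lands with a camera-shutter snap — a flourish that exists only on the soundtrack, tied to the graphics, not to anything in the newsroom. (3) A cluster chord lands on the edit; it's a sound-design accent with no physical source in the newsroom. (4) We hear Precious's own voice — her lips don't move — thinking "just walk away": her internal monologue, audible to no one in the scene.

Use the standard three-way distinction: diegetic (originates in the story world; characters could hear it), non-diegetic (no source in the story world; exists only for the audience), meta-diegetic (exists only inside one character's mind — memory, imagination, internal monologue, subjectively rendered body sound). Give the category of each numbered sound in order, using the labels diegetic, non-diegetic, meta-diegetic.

diegetic, non-diegetic, non-diegetic, meta-diegetic

(1) a door is a real object/event in the scene's world → diegetic.
Sound (2): the caption isn't part of the story world, so neither is the sound tied to it, so non-diegetic.
(3) it's a sound-design accent with no in-world source; no one in the scene can hear it → non-diegetic.
Sound (4): internal monologue — inside Precious's mind, not spoken into the scene, so meta-diegetic.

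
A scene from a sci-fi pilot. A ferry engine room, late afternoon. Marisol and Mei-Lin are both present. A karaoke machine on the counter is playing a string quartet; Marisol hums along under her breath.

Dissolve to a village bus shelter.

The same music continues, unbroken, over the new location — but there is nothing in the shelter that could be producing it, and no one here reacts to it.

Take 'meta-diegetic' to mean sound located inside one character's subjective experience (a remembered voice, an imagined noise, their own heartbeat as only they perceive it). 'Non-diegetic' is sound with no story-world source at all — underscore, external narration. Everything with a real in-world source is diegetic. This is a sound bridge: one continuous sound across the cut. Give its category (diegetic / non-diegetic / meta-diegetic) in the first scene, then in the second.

diegetic, non-diegetic

Scene one: a karaoke machine is an on-screen source and Marisol reacts to it → diegetic.
Scene two: there is no source in the shelter and no one hears it — it's now underscore → non-diegetic.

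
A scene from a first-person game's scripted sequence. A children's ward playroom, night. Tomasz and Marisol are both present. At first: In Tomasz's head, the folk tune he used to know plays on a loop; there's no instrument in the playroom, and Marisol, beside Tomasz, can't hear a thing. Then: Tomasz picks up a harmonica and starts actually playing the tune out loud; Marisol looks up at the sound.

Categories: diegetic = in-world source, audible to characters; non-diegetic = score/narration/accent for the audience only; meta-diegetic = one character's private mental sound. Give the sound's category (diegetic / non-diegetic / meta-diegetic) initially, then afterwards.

Initially: the tune exists only as Tomasz's private memory; Marisol can't hear it → meta-diegetic.
Afterwards: Tomasz is now producing it live on a harmonica, in the room, and Marisol hears it → diegetic.

meta-diegetic, diegetic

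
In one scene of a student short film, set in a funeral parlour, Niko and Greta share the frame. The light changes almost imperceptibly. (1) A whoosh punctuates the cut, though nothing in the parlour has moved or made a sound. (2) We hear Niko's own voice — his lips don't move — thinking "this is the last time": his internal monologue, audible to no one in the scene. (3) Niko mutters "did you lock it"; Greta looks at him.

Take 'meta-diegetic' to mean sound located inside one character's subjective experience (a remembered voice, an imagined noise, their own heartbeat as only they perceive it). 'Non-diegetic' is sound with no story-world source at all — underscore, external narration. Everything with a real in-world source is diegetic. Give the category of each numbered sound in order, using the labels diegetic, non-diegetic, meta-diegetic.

non-diegetic, meta-diegetic, diegetic

Sound (1): it's a sound-design accent with no in-world source; no one in the scene can hear it, so non-diegetic.
Sound (2): Niko's thought-voice: a private mental sound no other character can hear, so meta-diegetic.
(3) is diegetic: on-screen dialogue — Niko speaks and Greta is there to hear.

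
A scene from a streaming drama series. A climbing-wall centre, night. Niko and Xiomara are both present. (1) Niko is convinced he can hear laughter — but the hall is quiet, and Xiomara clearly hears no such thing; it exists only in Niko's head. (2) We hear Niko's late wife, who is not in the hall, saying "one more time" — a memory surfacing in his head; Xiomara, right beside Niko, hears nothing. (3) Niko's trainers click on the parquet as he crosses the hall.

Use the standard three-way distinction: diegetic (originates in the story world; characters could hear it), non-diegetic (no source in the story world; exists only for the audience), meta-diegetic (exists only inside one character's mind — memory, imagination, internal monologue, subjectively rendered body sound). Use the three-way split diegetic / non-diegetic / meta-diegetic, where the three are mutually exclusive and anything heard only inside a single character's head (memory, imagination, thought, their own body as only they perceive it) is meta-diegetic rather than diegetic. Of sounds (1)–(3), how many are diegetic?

1

(1) is meta-diegetic: the sound is imagined by Niko; nothing in the story world is producing it and Xiomara can't hear it.
Sound (2): it's Niko's recollection rendered as sound; the other character can't hear it, so meta-diegetic.
Sound (3): a character's body making contact with the set — an in-world sound, so diegetic.
Diegetic: (3) — that's 1.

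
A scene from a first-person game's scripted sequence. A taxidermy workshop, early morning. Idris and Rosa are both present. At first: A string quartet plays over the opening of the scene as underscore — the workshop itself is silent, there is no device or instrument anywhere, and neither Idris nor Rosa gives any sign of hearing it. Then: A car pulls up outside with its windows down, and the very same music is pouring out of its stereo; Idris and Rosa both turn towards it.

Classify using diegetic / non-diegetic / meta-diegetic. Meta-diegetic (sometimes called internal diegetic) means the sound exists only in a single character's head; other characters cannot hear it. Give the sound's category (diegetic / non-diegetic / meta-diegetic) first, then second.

First: no in-world source exists and no character can hear it — underscore → non-diegetic.
Second: the car stereo is now a real source in the story world and the characters hear it → diegetic.

non-diegetic, diegetic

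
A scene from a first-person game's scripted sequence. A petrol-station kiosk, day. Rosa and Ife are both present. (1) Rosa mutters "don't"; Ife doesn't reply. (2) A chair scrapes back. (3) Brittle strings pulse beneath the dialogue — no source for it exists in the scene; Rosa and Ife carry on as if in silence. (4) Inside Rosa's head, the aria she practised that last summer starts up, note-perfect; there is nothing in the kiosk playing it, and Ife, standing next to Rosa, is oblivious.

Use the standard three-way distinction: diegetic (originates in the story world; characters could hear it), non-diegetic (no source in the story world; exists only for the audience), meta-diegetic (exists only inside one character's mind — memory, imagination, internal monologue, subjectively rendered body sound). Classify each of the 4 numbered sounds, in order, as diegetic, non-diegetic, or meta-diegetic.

diegetic, diegetic, non-diegetic, meta-diegetic

Sound (1): spoken by a character present in the story world, so diegetic.
(2) an in-world source (a chair); characters could hear it → diegetic.
(3) is non-diegetic: score with no on-screen or off-screen source; it exists for the audience alone.
Sound (4): it lives in Rosa's subjectivity, not in the kiosk, so meta-diegetic.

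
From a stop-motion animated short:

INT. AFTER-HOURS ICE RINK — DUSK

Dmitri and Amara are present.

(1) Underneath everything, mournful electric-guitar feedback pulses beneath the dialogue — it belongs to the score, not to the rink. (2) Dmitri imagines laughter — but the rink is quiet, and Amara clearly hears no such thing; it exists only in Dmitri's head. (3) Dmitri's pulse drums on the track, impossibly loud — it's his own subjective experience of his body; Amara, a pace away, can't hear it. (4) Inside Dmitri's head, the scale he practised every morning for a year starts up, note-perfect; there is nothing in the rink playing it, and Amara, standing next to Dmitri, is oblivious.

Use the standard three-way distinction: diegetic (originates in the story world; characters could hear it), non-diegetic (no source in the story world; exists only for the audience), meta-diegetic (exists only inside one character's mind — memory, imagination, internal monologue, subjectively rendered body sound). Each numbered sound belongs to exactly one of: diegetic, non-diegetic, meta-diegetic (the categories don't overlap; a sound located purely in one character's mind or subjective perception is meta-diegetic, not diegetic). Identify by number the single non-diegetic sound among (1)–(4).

1

(1) nothing in the rink produces it and the characters don't hear it — pure soundtrack → non-diegetic.
(2) subjective to Dmitri: the rink is silent and Amara hears nothing → meta-diegetic.
(3) a subjective body sound — Dmitri's private perception, inaudible to Amara → meta-diegetic.
(4) is meta-diegetic: the music is a memory playing inside Dmitri's mind alone; no real-world source, Amara can't hear it.
Only (1) is non-diegetic.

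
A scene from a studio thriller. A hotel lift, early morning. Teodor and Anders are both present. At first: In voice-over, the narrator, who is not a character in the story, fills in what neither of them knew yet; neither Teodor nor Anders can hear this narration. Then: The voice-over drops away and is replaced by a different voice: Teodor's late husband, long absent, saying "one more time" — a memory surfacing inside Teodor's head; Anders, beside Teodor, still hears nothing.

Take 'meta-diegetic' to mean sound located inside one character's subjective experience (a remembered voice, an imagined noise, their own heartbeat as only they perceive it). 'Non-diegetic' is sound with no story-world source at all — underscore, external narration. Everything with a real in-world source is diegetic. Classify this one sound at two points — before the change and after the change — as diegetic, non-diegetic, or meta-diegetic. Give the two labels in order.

Before the change: the external narrator addresses only the audience — outside the story world → non-diegetic.
After the change: the replacement voice is a memory inside Teodor's mind specifically → meta-diegetic.

non-diegetic, meta-diegetic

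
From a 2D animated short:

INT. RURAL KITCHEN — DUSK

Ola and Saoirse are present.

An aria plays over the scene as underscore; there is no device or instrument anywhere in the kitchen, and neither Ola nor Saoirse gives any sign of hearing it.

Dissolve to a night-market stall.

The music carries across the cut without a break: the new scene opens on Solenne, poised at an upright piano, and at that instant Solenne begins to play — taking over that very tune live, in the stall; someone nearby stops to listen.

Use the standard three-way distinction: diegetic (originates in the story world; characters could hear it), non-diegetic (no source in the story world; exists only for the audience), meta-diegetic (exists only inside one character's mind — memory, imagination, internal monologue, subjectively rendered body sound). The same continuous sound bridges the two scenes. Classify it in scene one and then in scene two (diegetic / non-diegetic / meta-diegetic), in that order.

Scene one: there's no in-world source anywhere and no character hears it — underscore for the audience only → non-diegetic.
Scene two: from the moment Solenne starts playing, the tune is being performed on an upright piano inside the story world and another character hears it → diegetic.

non-diegetic, diegetic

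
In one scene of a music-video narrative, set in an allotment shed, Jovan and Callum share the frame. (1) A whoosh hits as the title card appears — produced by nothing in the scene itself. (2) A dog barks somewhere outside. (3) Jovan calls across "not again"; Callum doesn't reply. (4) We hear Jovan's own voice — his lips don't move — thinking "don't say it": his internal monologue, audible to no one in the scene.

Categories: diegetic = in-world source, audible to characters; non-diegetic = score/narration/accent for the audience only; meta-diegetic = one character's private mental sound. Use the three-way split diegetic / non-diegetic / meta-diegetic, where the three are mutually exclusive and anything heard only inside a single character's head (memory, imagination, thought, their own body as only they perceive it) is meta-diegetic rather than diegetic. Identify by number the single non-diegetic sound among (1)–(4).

(1) an editorial stinger — it belongs to the cut, not the story world → non-diegetic.
(2) a dog is a real object/event in the scene's world → diegetic.
Sound (3): Jovan is a character speaking aloud in the scene, so diegetic.
Sound (4): it's Jovan's unspoken thought, heard only by the audience via his subjectivity, so meta-diegetic.
Only (1) is non-diegetic.

1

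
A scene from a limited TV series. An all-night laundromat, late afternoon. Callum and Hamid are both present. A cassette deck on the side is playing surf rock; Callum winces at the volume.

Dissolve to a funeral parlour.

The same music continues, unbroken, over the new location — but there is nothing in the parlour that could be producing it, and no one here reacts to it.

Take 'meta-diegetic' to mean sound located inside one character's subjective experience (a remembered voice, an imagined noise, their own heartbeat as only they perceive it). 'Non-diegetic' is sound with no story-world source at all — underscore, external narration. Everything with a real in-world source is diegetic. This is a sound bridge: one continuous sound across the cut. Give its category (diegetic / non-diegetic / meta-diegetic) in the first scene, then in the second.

diegetic, non-diegetic

Scene one: a cassette deck is an on-screen source and Callum reacts to it → diegetic.
Scene two: there is no source in the parlour and no one hears it — it's now underscore → non-diegetic.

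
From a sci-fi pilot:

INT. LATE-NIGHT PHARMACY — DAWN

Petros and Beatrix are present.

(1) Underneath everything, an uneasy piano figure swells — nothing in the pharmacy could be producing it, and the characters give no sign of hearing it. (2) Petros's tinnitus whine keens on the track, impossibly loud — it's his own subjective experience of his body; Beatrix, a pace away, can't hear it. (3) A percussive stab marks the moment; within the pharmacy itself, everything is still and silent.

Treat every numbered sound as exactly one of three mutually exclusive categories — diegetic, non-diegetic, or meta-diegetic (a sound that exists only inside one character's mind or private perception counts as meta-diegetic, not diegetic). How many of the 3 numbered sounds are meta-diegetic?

1

(1) is non-diegetic: score with no on-screen or off-screen source; it exists for the audience alone.
(2) it's Petros's internal bodily sensation rendered as sound; only Petros 'hears' it → meta-diegetic.
Sound (3): an editorial stinger — it belongs to the cut, not the story world, so non-diegetic.
So 1 of the 3 is meta-diegetic: (2).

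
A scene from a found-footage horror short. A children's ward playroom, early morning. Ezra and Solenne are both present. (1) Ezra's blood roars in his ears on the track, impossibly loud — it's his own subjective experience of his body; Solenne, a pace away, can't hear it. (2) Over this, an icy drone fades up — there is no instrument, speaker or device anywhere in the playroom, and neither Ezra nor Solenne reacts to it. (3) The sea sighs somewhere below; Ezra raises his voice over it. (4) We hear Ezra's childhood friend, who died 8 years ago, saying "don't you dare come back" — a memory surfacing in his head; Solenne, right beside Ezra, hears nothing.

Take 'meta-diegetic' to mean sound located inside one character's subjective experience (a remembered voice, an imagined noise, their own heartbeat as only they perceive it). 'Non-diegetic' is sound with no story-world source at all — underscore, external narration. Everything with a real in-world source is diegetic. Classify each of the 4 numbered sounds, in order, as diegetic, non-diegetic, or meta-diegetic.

(1) is meta-diegetic: point-of-audition from inside Ezra's body; not a sound in the room.
(2) is non-diegetic: score with no on-screen or off-screen source; it exists for the audience alone.
(3) is diegetic: it's the actual ambient sound of the location.
(4) the voice is a memory playing only inside Ezra's mind; Solenne can't hear it → meta-diegetic.

meta-diegetic, non-diegetic, diegetic, meta-diegetic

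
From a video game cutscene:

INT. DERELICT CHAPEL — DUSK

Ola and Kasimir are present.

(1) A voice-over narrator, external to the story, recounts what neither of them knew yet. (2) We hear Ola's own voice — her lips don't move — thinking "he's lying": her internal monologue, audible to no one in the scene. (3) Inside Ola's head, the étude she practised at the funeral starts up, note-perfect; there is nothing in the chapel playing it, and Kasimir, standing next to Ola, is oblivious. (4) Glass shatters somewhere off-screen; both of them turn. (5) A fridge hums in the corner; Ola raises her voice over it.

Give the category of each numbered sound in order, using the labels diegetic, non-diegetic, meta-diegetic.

Sound (1): commentary laid over the scene from outside the fiction, so non-diegetic.
(2) it's Ola's unspoken thought, heard only by the audience via her subjectivity → meta-diegetic.
Sound (3): it lives in Ola's subjectivity, not in the chapel, so meta-diegetic.
(4) glass is a real object/event in the scene's world → diegetic.
(5) is diegetic: ambient/room sound belonging to the story's physical space.

non-diegetic, meta-diegetic, meta-diegetic, diegetic, diegetic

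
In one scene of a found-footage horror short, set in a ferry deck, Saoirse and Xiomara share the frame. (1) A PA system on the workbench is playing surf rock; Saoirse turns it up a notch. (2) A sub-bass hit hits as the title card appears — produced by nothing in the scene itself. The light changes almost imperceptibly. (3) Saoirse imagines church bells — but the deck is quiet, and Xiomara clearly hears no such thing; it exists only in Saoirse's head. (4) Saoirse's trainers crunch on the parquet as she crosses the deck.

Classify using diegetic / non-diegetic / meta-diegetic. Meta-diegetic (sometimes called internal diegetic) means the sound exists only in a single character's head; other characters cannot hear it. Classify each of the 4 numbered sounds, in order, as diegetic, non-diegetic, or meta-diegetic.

(1) source music from a PA system, which exists in the story world → diegetic.
(2) an editorial stinger — it belongs to the cut, not the story world → non-diegetic.
Sound (3): Saoirse alone 'hears' it — an imagined sound, not present in the space, so meta-diegetic.
(4) Saoirse's footsteps are produced in the story world → diegetic.

diegetic, non-diegetic, meta-diegetic, diegetic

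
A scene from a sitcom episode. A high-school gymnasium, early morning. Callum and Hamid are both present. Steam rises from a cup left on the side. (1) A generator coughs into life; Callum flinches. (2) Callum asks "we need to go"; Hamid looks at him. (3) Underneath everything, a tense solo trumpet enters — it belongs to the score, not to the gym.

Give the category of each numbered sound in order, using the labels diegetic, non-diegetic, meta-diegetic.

(1) is diegetic: a generator is a real object/event in the scene's world.
(2) Callum is a character speaking aloud in the scene → diegetic.
(3) it has no source in the story world and no character can hear it — it's underscore → non-diegetic.

diegetic, diegetic, non-diegetic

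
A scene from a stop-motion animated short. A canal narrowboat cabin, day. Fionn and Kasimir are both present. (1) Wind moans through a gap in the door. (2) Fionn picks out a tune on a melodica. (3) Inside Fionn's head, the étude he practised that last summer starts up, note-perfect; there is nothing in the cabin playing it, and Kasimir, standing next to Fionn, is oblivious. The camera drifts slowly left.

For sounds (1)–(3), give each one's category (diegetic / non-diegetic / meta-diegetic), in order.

diegetic, diegetic, meta-diegetic

(1) is diegetic: wind is part of the location's real environment.
(2) is diegetic: a character is playing a melodica on screen.
Sound (3): it lives in Fionn's subjectivity, not in the cabin, so meta-diegetic.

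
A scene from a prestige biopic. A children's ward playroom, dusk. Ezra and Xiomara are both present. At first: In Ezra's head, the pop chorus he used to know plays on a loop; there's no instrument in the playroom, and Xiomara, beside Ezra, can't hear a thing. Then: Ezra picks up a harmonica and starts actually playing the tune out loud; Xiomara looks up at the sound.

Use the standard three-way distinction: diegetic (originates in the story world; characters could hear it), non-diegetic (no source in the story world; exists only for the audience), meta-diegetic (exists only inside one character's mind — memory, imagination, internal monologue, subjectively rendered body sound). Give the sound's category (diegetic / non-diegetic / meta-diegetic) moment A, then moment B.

meta-diegetic, diegetic

Moment A: the tune exists only as Ezra's private memory; Xiomara can't hear it → meta-diegetic.
Moment B: Ezra is now producing it live on a harmonica, in the room, and Xiomara hears it → diegetic.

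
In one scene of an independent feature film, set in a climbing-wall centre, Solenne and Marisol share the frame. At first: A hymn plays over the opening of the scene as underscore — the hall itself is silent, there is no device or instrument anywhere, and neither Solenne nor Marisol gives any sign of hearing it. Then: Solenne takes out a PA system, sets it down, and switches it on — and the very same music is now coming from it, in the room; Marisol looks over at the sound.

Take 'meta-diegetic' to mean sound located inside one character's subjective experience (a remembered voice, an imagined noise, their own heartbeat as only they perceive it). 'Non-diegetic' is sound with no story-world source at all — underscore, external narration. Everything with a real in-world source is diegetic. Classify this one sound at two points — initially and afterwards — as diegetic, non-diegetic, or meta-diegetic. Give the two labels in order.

non-diegetic, diegetic

Initially: no in-world source exists and no character can hear it — underscore → non-diegetic.
Afterwards: a PA system is now a real source in the story world and the characters hear it → diegetic.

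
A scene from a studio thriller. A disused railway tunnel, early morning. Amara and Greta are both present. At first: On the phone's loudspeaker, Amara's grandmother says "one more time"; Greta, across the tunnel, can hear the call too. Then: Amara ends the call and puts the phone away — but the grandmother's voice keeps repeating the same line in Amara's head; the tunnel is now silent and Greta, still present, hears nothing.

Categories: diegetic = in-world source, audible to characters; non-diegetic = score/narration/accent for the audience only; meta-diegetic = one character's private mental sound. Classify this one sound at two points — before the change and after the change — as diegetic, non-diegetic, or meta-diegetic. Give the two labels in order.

diegetic, meta-diegetic

Before the change: the loudspeaker is an in-world source; both Amara and Greta hear the call → diegetic.
After the change: with the phone off, the voice continues only as Amara's private mental replay — Greta can't hear it → meta-diegetic.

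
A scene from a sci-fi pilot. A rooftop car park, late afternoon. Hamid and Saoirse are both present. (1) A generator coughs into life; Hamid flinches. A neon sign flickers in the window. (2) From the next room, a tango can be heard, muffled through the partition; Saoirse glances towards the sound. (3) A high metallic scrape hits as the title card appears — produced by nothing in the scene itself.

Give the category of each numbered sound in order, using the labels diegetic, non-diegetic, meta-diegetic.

diegetic, diegetic, non-diegetic

Sound (1): the sound comes from a generator physically present in the location, so diegetic.
(2) off-screen diegetic: the source is out of frame but still in the story's space → diegetic.
Sound (3): an editorial stinger — it belongs to the cut, not the story world, so non-diegetic.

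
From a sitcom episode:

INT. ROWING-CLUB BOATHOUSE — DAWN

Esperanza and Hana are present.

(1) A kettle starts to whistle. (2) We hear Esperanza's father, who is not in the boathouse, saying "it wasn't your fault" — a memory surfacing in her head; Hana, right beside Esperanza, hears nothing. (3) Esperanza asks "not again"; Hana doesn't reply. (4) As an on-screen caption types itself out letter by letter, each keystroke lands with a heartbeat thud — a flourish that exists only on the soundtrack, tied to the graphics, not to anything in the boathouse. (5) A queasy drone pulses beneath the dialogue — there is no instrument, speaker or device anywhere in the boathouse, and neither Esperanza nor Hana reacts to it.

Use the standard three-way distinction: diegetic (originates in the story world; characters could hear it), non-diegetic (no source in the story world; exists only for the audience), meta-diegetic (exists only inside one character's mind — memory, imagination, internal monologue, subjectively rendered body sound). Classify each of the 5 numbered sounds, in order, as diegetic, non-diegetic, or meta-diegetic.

diegetic, meta-diegetic, diegetic, non-diegetic, non-diegetic

Sound (1): a kettle is a real object/event in the scene's world, so diegetic.
(2) it's Esperanza's recollection rendered as sound; the other character can't hear it → meta-diegetic.
(3) on-screen dialogue — Esperanza speaks and Hana is there to hear → diegetic.
(4) is non-diegetic: sound married to a title/caption — outside the diegesis by definition.
Sound (5): score with no on-screen or off-screen source; it exists for the audience alone, so non-diegetic.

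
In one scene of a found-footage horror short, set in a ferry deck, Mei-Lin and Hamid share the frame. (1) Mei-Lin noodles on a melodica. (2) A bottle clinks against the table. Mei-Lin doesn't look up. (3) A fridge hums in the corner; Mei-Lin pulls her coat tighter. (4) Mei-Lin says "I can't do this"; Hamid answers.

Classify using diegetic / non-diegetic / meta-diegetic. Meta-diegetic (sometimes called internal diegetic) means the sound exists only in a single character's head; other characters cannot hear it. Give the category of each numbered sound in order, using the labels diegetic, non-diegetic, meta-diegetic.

diegetic, diegetic, diegetic, diegetic

(1) a character is playing a melodica on screen → diegetic.
Sound (2): a bottle is a real object/event in the scene's world, so diegetic.
(3) it's the actual ambient sound of the location → diegetic.
(4) is diegetic: spoken by a character present in the story world.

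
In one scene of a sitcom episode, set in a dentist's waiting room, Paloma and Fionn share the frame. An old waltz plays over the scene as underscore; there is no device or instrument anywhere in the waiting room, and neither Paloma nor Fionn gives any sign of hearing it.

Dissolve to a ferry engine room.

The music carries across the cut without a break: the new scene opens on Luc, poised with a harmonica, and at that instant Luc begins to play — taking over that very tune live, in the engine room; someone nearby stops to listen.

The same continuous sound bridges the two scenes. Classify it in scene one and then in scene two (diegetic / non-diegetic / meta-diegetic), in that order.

Scene one: there's no in-world source anywhere and no character hears it — underscore for the audience only → non-diegetic.
Scene two: from the moment Luc starts playing, the tune is being performed on a harmonica inside the story world and another character hears it → diegetic.

non-diegetic, diegetic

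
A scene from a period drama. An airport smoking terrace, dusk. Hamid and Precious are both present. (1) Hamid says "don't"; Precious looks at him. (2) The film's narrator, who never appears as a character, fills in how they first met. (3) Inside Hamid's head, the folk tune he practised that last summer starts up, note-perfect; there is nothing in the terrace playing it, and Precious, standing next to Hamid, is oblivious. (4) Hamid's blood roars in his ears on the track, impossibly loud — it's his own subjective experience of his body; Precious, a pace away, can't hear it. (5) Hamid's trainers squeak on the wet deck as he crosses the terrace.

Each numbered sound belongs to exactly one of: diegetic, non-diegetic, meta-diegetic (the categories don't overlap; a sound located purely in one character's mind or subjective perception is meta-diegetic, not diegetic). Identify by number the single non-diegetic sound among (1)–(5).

2

Sound (1): Hamid is a character speaking aloud in the scene, so diegetic.
(2) is non-diegetic: external voice-over — not a character, not heard by anyone in the scene.
Sound (3): remembered music, private to Hamid — Precious is oblivious because it isn't in the room, so meta-diegetic.
(4) is meta-diegetic: point-of-audition from inside Hamid's body; not a sound in the room.
(5) it's the physical sound of Hamid moving in the space → diegetic.
Only (2) is non-diegetic.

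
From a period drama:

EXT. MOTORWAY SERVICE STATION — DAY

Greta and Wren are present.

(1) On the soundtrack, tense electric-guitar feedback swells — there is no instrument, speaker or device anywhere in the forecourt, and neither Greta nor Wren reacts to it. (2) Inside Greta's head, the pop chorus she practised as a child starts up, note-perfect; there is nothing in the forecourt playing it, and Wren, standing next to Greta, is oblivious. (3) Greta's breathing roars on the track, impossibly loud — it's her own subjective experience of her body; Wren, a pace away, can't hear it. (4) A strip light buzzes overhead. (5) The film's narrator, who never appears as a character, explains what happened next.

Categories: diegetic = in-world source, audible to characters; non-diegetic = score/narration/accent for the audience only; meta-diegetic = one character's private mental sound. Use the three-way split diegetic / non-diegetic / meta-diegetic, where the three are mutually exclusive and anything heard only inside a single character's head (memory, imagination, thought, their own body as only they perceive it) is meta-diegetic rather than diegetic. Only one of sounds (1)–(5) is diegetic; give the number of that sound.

(1) is non-diegetic: score with no on-screen or off-screen source; it exists for the audience alone.
(2) is meta-diegetic: remembered music, private to Greta — Wren is oblivious because it isn't in the room.
Sound (3): it's Greta's internal bodily sensation rendered as sound; only Greta 'hears' it, so meta-diegetic.
Sound (4): a strip light is part of the location's real environment, so diegetic.
(5) the narrator exists outside the story world, addressing only the audience → non-diegetic.
Only (4) is diegetic.

4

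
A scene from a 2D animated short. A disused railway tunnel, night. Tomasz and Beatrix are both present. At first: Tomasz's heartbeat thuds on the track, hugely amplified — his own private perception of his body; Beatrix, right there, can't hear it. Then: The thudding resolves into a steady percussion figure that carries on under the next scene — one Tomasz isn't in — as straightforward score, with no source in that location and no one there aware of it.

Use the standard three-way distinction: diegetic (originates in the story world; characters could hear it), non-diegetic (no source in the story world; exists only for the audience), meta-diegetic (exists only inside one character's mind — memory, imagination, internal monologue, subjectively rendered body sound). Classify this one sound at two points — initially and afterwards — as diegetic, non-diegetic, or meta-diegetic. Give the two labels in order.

Initially: it's Tomasz's subjective body sound, inaudible to Beatrix → meta-diegetic.
Afterwards: detached from Tomasz and playing as sourceless score over a scene he isn't in — for the audience only → non-diegetic.

meta-diegetic, non-diegetic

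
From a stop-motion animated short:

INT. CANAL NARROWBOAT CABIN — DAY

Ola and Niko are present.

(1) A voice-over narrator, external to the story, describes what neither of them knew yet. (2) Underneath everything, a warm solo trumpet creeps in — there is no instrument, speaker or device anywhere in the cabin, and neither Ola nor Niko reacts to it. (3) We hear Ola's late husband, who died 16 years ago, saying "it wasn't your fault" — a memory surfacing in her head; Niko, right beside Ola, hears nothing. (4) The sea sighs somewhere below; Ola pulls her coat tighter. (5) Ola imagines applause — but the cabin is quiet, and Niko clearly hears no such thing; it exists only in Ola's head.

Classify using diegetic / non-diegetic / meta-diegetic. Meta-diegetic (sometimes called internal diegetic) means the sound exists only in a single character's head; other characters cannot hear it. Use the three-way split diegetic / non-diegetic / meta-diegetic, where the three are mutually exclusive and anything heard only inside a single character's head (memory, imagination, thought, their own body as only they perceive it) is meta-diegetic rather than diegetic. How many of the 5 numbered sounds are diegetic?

(1) external voice-over — not a character, not heard by anyone in the scene → non-diegetic.
(2) is non-diegetic: score with no on-screen or off-screen source; it exists for the audience alone.
(3) is meta-diegetic: the voice is a memory playing only inside Ola's mind; Niko can't hear it.
Sound (4): it's the actual ambient sound of the location, so diegetic.
(5) is meta-diegetic: the sound is imagined by Ola; nothing in the story world is producing it and Niko can't hear it.
So 1 of the 5 is diegetic: (4).

1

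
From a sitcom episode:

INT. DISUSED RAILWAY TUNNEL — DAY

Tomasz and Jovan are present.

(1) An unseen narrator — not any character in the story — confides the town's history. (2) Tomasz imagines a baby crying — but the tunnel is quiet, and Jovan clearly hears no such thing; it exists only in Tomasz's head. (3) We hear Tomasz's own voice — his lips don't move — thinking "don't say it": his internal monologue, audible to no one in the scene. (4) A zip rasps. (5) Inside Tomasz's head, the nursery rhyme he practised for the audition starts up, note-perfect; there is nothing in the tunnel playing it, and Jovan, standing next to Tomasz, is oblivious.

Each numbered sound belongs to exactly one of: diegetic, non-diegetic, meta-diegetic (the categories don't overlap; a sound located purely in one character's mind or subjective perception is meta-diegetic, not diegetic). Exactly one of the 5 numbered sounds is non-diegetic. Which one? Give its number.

(1) is non-diegetic: external voice-over — not a character, not heard by anyone in the scene.
(2) subjective to Tomasz: the tunnel is silent and Jovan hears nothing → meta-diegetic.
(3) Tomasz's thought-voice: a private mental sound no other character can hear → meta-diegetic.
(4) is diegetic: an in-world source (a zip); characters could hear it.
(5) it lives in Tomasz's subjectivity, not in the tunnel → meta-diegetic.
Only (1) is non-diegetic.

1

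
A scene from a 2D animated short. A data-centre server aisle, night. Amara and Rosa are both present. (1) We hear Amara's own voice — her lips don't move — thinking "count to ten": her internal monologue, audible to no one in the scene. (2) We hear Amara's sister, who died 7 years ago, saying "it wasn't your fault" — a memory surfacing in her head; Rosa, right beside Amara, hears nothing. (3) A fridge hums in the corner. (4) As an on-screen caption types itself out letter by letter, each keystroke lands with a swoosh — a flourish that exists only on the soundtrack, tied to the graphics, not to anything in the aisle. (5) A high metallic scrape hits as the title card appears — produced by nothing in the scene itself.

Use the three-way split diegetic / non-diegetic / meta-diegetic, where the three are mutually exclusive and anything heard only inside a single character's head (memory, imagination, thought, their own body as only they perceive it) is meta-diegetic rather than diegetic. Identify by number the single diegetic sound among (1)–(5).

3

Sound (1): Amara's thought-voice: a private mental sound no other character can hear, so meta-diegetic.
(2) it's Amara's recollection rendered as sound; the other character can't hear it → meta-diegetic.
Sound (3): it's the actual ambient sound of the location, so diegetic.
(4) sound married to a title/caption — outside the diegesis by definition → non-diegetic.
Sound (5): nothing in the scene produces it; it's an accent added for the audience, so non-diegetic.
Only (3) is diegetic.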